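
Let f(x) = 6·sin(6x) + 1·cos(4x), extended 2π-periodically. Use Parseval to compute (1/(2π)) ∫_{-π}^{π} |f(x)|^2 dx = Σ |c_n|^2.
Σ |c_n|^2 = 37/2

Expand |f|^2 and use orthogonality of {sin(nx), cos(mx)} on [-π, π]:
  ∫_{-π}^{π} sin(nx)^2 dx = π, ∫ cos(mx)^2 dx = π, and cross terms integrate to 0.
So ∫_{-π}^{π} f(x)^2 dx = 6^2 · π + 1^2 · π = (36 + 1)π.
Divide by 2π: (36 + 1)/2 = 37/2.
By Parseval, this equals Σ |c_n|^2.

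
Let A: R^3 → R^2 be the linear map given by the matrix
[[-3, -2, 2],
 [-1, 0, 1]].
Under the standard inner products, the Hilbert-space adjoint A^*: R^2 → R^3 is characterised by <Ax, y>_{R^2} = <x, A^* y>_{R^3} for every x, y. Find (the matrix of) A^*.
A^* = A^T =
[[-3, -1],
 [-2, 0],
 [2, 1]]

For real matrices with standard dot products, the defining identity <Ax, y> = <x, A^* y> gives (Ax)^T y = x^T (A^*) y, i.e. x^T A^T y = x^T (A^*) y. Since this holds for all x, y, we must have A^* = A^T. Therefore
A^* =
[[-3, -1],
 [-2, 0],
 [2, 1]].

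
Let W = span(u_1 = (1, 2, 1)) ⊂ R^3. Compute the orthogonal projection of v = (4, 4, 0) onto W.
proj_W(v) = (2, 4, 2)

Set up U = [u_1 | ... | u_1] ∈ R^(3×1). The projector onto W = col(U) is P = U (U^T U)^(-1) U^T.
Compute U^T U =
  [6],
and U^T v = (12).
Solve U^T U · c = U^T v for the coefficients: c = (2). The projection is proj_W(v) = U c.
Check: (v - proj_W(v)) · u_1 = 0  (should be 0).
Result: proj_W(v) = (2, 4, 2).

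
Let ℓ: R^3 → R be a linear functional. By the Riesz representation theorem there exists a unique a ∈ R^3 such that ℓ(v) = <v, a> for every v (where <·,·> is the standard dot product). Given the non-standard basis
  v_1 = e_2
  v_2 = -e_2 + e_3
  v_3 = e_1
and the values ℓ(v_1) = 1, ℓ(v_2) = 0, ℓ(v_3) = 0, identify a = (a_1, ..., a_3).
a = (0, 1, 1)

Write a = (a_1, ..., a_3) in the standard basis. For each basis vector v_i, ℓ(v_i) = <v_i, a> is a linear equation in the a_j's. Collect the n equations into a matrix system V a = ℓ, where row i of V is v_i (expressed in the standard basis). Since V is invertible (lower-triangular with 1s on the diagonal, up to permutation), solve by back-substitution:
  V =
[[0, 1, 0],
 [0, -1, 1],
 [1, 0, 0]]
  V a = (1, 0, 0)
Solving gives a = (0, 1, 1).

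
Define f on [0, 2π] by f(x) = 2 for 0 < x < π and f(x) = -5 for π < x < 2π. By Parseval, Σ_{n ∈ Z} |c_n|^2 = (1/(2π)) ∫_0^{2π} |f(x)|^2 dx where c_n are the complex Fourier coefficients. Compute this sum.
Σ |c_n|^2 = 29/2

Parseval equates the L^2 energy of f (normalised by 1/(2π)) with the ℓ^2 sum of its Fourier coefficients: (1/(2π)) ∫_0^{2π} |f|^2 = Σ |c_n|^2.
Compute the left side: (1/(2π)) [∫_0^π 2^2 dx + ∫_π^{2π} (-5)^2 dx] = (1/(2π)) · (4π + 25π) = (4 + 25)/2 = 29/2.
So Σ_{n ∈ Z} |c_n|^2 = 29/2.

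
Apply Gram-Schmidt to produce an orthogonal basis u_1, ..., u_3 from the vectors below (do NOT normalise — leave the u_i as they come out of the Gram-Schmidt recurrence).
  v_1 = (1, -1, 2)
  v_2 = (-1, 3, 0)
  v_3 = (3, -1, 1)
Orthogonal basis:
  u_1 = (1, -1, 2)
  u_2 = (-1/3, 7/3, 4/3)
  u_3 = (21/11, 7/11, -7/11)

Apply the Gram-Schmidt recurrence
  u_1 = v_1
  u_i = v_i − Σ_{j<i} ((v_i · u_j) / (u_j · u_j)) · u_j.

Step by step this gives:
  u_1 = (1, -1, 2)
  u_2 = (-1/3, 7/3, 4/3)
  u_3 = (21/11, 7/11, -7/11)

Orthogonality check:
  u_2 · u_1 = 0 (should be 0)
  u_3 · u_1 = 0 (should be 0)
  u_3 · u_2 = 0 (should be 0)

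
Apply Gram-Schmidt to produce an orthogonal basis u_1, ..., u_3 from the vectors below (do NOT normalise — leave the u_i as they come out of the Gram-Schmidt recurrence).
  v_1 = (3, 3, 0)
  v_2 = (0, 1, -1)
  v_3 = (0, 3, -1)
Orthogonal basis:
  u_1 = (3, 3, 0)
  u_2 = (-1/2, 1/2, -1)
  u_3 = (-2/3, 2/3, 2/3)

Apply the Gram-Schmidt recurrence
  u_1 = v_1
  u_i = v_i − Σ_{j<i} ((v_i · u_j) / (u_j · u_j)) · u_j.

Step by step this gives:
  u_1 = (3, 3, 0)
  u_2 = (-1/2, 1/2, -1)
  u_3 = (-2/3, 2/3, 2/3)

Orthogonality check:
  u_2 · u_1 = 0 (should be 0)
  u_3 · u_1 = 0 (should be 0)
  u_3 · u_2 = 0 (should be 0)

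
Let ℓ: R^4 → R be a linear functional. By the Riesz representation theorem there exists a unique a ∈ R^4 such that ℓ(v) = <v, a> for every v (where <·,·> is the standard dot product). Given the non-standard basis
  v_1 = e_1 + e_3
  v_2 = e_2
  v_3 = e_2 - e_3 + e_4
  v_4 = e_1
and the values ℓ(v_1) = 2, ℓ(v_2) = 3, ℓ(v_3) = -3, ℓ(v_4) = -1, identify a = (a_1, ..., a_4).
a = (-1, 3, 3, -3)

Write a = (a_1, ..., a_4) in the standard basis. For each basis vector v_i, ℓ(v_i) = <v_i, a> is a linear equation in the a_j's. Collect the n equations into a matrix system V a = ℓ, where row i of V is v_i (expressed in the standard basis). Since V is invertible (lower-triangular with 1s on the diagonal, up to permutation), solve by back-substitution:
  V =
[[1, 0, 1, 0],
 [0, 1, 0, 0],
 [0, 1, -1, 1],
 [1, 0, 0, 0]]
  V a = (2, 3, -3, -1)
Solving gives a = (-1, 3, 3, -3).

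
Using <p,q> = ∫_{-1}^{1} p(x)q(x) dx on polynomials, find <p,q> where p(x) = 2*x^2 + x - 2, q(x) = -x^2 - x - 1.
<p,q> = 38/15

Expand the product: p(x)·q(x) = -2*x^4 - 3*x^3 - x^2 + x + 2.
∫_{-1}^{1} of each monomial x^k gives [2/(k+1) if k even, 0 if k odd]. Integrating term-by-term (or equivalently evaluating the antiderivative F(x) = -2*x^5/5 - 3*x^4/4 - x^3/3 + x^2/2 + 2*x at the endpoints):
  F(1) − F(−1) = 61/60 − (-91/60) = 38/15.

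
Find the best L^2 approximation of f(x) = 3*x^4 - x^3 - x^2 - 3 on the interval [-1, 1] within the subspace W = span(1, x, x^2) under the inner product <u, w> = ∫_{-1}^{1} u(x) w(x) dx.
g(x) = 11*x^2/7 - 3*x/5 - 114/35

The best approximation g ∈ W is the orthogonal projection of f onto W. Writing g = a_0 + a_1 x + a_2 x^2, the coefficients solve the normal equations G · a = b where
  G_{ij} = <φ_i, φ_j> and b_i = <f, φ_i>, with φ_0 = 1, φ_1 = x, φ_2 = x^2.
G =
  [2, 0, 2/3]
  [0, 2/3, 0]
  [2/3, 0, 2/5],
b = (-82/15, -2/5, -54/35).
Solving gives a_0 = -114/35, a_1 = -3/5, a_2 = 11/7, so
  g(x) = 11*x^2/7 - 3*x/5 - 114/35.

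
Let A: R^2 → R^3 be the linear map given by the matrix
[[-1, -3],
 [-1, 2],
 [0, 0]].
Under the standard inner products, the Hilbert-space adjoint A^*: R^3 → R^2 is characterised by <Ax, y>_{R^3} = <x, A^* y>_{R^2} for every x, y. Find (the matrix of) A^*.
A^* = A^T =
[[-1, -1, 0],
 [-3, 2, 0]]

For real matrices with standard dot products, the defining identity <Ax, y> = <x, A^* y> gives (Ax)^T y = x^T (A^*) y, i.e. x^T A^T y = x^T (A^*) y. Since this holds for all x, y, we must have A^* = A^T. Therefore
A^* =
[[-1, -1, 0],
 [-3, 2, 0]].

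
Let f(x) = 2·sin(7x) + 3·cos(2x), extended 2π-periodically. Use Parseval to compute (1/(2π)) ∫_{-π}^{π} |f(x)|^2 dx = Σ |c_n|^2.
Σ |c_n|^2 = 13/2

Expand |f|^2 and use orthogonality of {sin(nx), cos(mx)} on [-π, π]:
  ∫_{-π}^{π} sin(nx)^2 dx = π, ∫ cos(mx)^2 dx = π, and cross terms integrate to 0.
So ∫_{-π}^{π} f(x)^2 dx = 2^2 · π + 3^2 · π = (4 + 9)π.
Divide by 2π: (4 + 9)/2 = 13/2.
By Parseval, this equals Σ |c_n|^2.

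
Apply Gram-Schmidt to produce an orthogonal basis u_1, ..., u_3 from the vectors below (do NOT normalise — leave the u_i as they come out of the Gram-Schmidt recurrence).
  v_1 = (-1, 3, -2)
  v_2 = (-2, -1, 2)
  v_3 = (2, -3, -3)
Orthogonal basis:
  u_1 = (-1, 3, -2)
  u_2 = (-33/14, 1/14, 9/7)
  u_3 = (-124/101, -186/101, -217/101)

Apply the Gram-Schmidt recurrence
  u_1 = v_1
  u_i = v_i − Σ_{j<i} ((v_i · u_j) / (u_j · u_j)) · u_j.

Step by step this gives:
  u_1 = (-1, 3, -2)
  u_2 = (-33/14, 1/14, 9/7)
  u_3 = (-124/101, -186/101, -217/101)

Orthogonality check:
  u_2 · u_1 = 0 (should be 0)
  u_3 · u_1 = 0 (should be 0)
  u_3 · u_2 = 0 (should be 0)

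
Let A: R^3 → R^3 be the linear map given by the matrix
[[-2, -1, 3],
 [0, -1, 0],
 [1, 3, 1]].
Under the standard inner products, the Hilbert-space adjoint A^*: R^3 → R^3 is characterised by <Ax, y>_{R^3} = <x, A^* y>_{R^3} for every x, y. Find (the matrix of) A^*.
A^* = A^T =
[[-2, 0, 1],
 [-1, -1, 3],
 [3, 0, 1]]

For real matrices with standard dot products, the defining identity <Ax, y> = <x, A^* y> gives (Ax)^T y = x^T (A^*) y, i.e. x^T A^T y = x^T (A^*) y. Since this holds for all x, y, we must have A^* = A^T. Therefore
A^* =
[[-2, 0, 1],
 [-1, -1, 3],
 [3, 0, 1]].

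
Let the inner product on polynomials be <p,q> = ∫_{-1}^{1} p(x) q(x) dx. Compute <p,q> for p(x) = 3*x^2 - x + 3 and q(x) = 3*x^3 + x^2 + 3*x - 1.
<p,q> = -8

Expand the product: p(x)·q(x) = 9*x^5 + 17*x^3 - 3*x^2 + 10*x - 3.
∫_{-1}^{1} of each monomial x^k gives [2/(k+1) if k even, 0 if k odd]. Integrating term-by-term (or equivalently evaluating the antiderivative F(x) = 3*x^6/2 + 17*x^4/4 - x^3 + 5*x^2 - 3*x at the endpoints):
  F(1) − F(−1) = 27/4 − (59/4) = -8.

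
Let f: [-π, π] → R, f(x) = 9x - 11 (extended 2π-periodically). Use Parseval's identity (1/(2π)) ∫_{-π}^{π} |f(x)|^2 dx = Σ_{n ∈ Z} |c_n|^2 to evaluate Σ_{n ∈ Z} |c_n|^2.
Σ |c_n|^2 = 27π^2 + 121

Expand and integrate term by term over [-π, π]:
  ∫ (9x)^2 dx = 81·(2π^3/3); ∫ 2·9·(-11)·x dx = 0 (odd integrand); ∫ (-11)^2 dx = 121·2π.
So (1/(2π)) ∫_{-π}^{π} (9x - 11)^2 dx = 81π^2/3 + 121 = 27π^2 + 121.
Parseval ⇒ Σ |c_n|^2 = 27π^2 + 121.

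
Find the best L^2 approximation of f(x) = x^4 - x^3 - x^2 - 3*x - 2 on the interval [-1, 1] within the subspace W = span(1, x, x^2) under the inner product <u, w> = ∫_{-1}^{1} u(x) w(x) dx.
g(x) = -x^2/7 - 18*x/5 - 73/35

The best approximation g ∈ W is the orthogonal projection of f onto W. Writing g = a_0 + a_1 x + a_2 x^2, the coefficients solve the normal equations G · a = b where
  G_{ij} = <φ_i, φ_j> and b_i = <f, φ_i>, with φ_0 = 1, φ_1 = x, φ_2 = x^2.
G =
  [2, 0, 2/3]
  [0, 2/3, 0]
  [2/3, 0, 2/5],
b = (-64/15, -12/5, -152/105).
Solving gives a_0 = -73/35, a_1 = -18/5, a_2 = -1/7, so
  g(x) = -x^2/7 - 18*x/5 - 73/35.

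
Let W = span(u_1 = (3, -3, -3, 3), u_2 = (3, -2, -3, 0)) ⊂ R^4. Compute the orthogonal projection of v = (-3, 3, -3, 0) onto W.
proj_W(v) = (-3/4, 3/4, 3/4, -3/4)

Set up U = [u_1 | ... | u_2] ∈ R^(4×2). The projector onto W = col(U) is P = U (U^T U)^(-1) U^T.
Compute U^T U =
  [36, 24]
  [24, 22],
and U^T v = (-9, -6).
Solve U^T U · c = U^T v for the coefficients: c = (-1/4, 0). The projection is proj_W(v) = U c.
Check: (v - proj_W(v)) · u_1 = 0  (should be 0).
Check: (v - proj_W(v)) · u_2 = 0  (should be 0).
Result: proj_W(v) = (-3/4, 3/4, 3/4, -3/4).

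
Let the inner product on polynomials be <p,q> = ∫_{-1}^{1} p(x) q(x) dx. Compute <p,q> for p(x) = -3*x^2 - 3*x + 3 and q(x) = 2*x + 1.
<p,q> = 0

Expand the product: p(x)·q(x) = -6*x^3 - 9*x^2 + 3*x + 3.
∫_{-1}^{1} of each monomial x^k gives [2/(k+1) if k even, 0 if k odd]. Integrating term-by-term (or equivalently evaluating the antiderivative F(x) = -3*x^4/2 - 3*x^3 + 3*x^2/2 + 3*x at the endpoints):
  F(1) − F(−1) = 0 − (0) = 0.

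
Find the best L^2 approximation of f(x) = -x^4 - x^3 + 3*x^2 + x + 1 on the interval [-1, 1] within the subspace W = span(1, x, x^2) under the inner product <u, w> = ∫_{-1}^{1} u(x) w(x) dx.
g(x) = 15*x^2/7 + 2*x/5 + 38/35

The best approximation g ∈ W is the orthogonal projection of f onto W. Writing g = a_0 + a_1 x + a_2 x^2, the coefficients solve the normal equations G · a = b where
  G_{ij} = <φ_i, φ_j> and b_i = <f, φ_i>, with φ_0 = 1, φ_1 = x, φ_2 = x^2.
G =
  [2, 0, 2/3]
  [0, 2/3, 0]
  [2/3, 0, 2/5],
b = (18/5, 4/15, 166/105).
Solving gives a_0 = 38/35, a_1 = 2/5, a_2 = 15/7, so
  g(x) = 15*x^2/7 + 2*x/5 + 38/35.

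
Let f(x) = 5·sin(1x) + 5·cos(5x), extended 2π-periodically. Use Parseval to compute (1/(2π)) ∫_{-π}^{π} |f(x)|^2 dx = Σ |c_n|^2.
Σ |c_n|^2 = 25

Expand |f|^2 and use orthogonality of {sin(nx), cos(mx)} on [-π, π]:
  ∫_{-π}^{π} sin(nx)^2 dx = π, ∫ cos(mx)^2 dx = π, and cross terms integrate to 0.
So ∫_{-π}^{π} f(x)^2 dx = 5^2 · π + 5^2 · π = (25 + 25)π.
Divide by 2π: (25 + 25)/2 = 25.
By Parseval, this equals Σ |c_n|^2.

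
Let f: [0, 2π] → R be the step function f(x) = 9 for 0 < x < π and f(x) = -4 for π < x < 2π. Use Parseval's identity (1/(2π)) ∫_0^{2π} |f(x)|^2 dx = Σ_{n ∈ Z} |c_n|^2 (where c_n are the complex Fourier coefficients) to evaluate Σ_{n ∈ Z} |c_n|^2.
Σ |c_n|^2 = 97/2

Parseval equates the L^2 energy of f (normalised by 1/(2π)) with the ℓ^2 sum of its Fourier coefficients: (1/(2π)) ∫_0^{2π} |f|^2 = Σ |c_n|^2.
Compute the left side: (1/(2π)) [∫_0^π 9^2 dx + ∫_π^{2π} (-4)^2 dx] = (1/(2π)) · (81π + 16π) = (81 + 16)/2 = 97/2.
So Σ_{n ∈ Z} |c_n|^2 = 97/2.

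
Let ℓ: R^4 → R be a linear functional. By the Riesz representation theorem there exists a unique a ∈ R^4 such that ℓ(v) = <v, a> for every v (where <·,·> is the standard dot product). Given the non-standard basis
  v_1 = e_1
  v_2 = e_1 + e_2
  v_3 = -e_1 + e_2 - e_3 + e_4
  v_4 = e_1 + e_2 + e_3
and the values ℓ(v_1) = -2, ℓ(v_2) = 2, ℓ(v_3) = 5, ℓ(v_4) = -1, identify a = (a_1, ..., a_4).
a = (-2, 4, -3, -4)

Write a = (a_1, ..., a_4) in the standard basis. For each basis vector v_i, ℓ(v_i) = <v_i, a> is a linear equation in the a_j's. Collect the n equations into a matrix system V a = ℓ, where row i of V is v_i (expressed in the standard basis). Since V is invertible (lower-triangular with 1s on the diagonal, up to permutation), solve by back-substitution:
  V =
[[1, 0, 0, 0],
 [1, 1, 0, 0],
 [-1, 1, -1, 1],
 [1, 1, 1, 0]]
  V a = (-2, 2, 5, -1)
Solving gives a = (-2, 4, -3, -4).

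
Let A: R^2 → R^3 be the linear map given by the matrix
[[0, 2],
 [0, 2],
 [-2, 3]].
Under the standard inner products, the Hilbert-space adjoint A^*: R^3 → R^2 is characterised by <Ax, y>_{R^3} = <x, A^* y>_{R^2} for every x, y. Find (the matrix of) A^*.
A^* = A^T =
[[0, 0, -2],
 [2, 2, 3]]

For real matrices with standard dot products, the defining identity <Ax, y> = <x, A^* y> gives (Ax)^T y = x^T (A^*) y, i.e. x^T A^T y = x^T (A^*) y. Since this holds for all x, y, we must have A^* = A^T. Therefore
A^* =
[[0, 0, -2],
 [2, 2, 3]].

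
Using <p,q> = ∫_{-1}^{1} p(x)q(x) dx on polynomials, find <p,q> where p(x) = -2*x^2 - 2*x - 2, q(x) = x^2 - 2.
<p,q> = 128/15

Expand the product: p(x)·q(x) = -2*x^4 - 2*x^3 + 2*x^2 + 4*x + 4.
∫_{-1}^{1} of each monomial x^k gives [2/(k+1) if k even, 0 if k odd]. Integrating term-by-term (or equivalently evaluating the antiderivative F(x) = -2*x^5/5 - x^4/2 + 2*x^3/3 + 2*x^2 + 4*x at the endpoints):
  F(1) − F(−1) = 173/30 − (-83/30) = 128/15.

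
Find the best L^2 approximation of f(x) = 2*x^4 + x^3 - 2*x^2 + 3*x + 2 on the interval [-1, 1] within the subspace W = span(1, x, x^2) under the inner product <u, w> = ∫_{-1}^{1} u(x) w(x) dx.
g(x) = -2*x^2/7 + 18*x/5 + 64/35

The best approximation g ∈ W is the orthogonal projection of f onto W. Writing g = a_0 + a_1 x + a_2 x^2, the coefficients solve the normal equations G · a = b where
  G_{ij} = <φ_i, φ_j> and b_i = <f, φ_i>, with φ_0 = 1, φ_1 = x, φ_2 = x^2.
G =
  [2, 0, 2/3]
  [0, 2/3, 0]
  [2/3, 0, 2/5],
b = (52/15, 12/5, 116/105).
Solving gives a_0 = 64/35, a_1 = 18/5, a_2 = -2/7, so
  g(x) = -2*x^2/7 + 18*x/5 + 64/35.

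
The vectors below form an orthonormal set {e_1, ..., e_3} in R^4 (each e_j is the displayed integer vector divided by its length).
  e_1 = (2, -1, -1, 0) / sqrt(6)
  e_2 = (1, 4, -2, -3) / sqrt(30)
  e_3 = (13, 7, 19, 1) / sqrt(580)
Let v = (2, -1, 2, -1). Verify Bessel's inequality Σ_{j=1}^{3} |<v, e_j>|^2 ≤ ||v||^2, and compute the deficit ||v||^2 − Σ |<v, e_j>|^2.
Σ |<v, e_j>|^2 = 209/29; ||v||^2 = 10; deficit = 81/29

Write each e_j = u_j / sqrt(<u_j, u_j>) where u_j is the displayed integer vector. Then <v, e_j> = <v, u_j> / sqrt(<u_j, u_j>), so |<v, e_j>|^2 = <v, u_j>^2 / <u_j, u_j>.
Coefficients: <v, e_1> = 3/sqrt(6), <v, e_2> = -3/sqrt(30), <v, e_3> = 56/sqrt(580).
Square and sum: Σ |<v, e_j>|^2 = 209/29.
Compute ||v||^2 = v·v = 10.
Deficit = 10 − 209/29 = 81/29 ≥ 0, confirming Bessel's inequality. (The deficit equals ||v − Σ <v,e_j> e_j||^2, the squared distance from v to span{e_j}.)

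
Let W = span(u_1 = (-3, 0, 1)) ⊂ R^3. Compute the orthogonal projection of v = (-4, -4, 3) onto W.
proj_W(v) = (-9/2, 0, 3/2)

Set up U = [u_1 | ... | u_1] ∈ R^(3×1). The projector onto W = col(U) is P = U (U^T U)^(-1) U^T.
Compute U^T U =
  [10],
and U^T v = (15).
Solve U^T U · c = U^T v for the coefficients: c = (3/2). The projection is proj_W(v) = U c.
Check: (v - proj_W(v)) · u_1 = 0  (should be 0).
Result: proj_W(v) = (-9/2, 0, 3/2).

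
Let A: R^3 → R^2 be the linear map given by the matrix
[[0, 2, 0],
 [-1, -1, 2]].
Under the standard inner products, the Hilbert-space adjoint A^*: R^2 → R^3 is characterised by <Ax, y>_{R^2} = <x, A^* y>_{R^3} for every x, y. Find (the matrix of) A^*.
A^* = A^T =
[[0, -1],
 [2, -1],
 [0, 2]]

For real matrices with standard dot products, the defining identity <Ax, y> = <x, A^* y> gives (Ax)^T y = x^T (A^*) y, i.e. x^T A^T y = x^T (A^*) y. Since this holds for all x, y, we must have A^* = A^T. Therefore
A^* =
[[0, -1],
 [2, -1],
 [0, 2]].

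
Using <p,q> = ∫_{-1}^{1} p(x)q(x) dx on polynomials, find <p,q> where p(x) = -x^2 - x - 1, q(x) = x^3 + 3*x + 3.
<p,q> = -52/5

Expand the product: p(x)·q(x) = -x^5 - x^4 - 4*x^3 - 6*x^2 - 6*x - 3.
∫_{-1}^{1} of each monomial x^k gives [2/(k+1) if k even, 0 if k odd]. Integrating term-by-term (or equivalently evaluating the antiderivative F(x) = -x^6/6 - x^5/5 - x^4 - 2*x^3 - 3*x^2 - 3*x at the endpoints):
  F(1) − F(−1) = -281/30 − (31/30) = -52/5.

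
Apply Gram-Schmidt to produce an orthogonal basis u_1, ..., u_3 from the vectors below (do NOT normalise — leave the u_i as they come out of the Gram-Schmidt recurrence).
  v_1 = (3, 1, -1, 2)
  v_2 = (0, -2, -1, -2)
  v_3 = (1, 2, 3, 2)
Orthogonal basis:
  u_1 = (3, 1, -1, 2)
  u_2 = (1, -5/3, -4/3, -4/3)
  u_3 = (113/110, -49/110, 97/55, -24/55)

Apply the Gram-Schmidt recurrence
  u_1 = v_1
  u_i = v_i − Σ_{j<i} ((v_i · u_j) / (u_j · u_j)) · u_j.

Step by step this gives:
  u_1 = (3, 1, -1, 2)
  u_2 = (1, -5/3, -4/3, -4/3)
  u_3 = (113/110, -49/110, 97/55, -24/55)

Orthogonality check:
  u_2 · u_1 = 0 (should be 0)
  u_3 · u_1 = 0 (should be 0)
  u_3 · u_2 = 0 (should be 0)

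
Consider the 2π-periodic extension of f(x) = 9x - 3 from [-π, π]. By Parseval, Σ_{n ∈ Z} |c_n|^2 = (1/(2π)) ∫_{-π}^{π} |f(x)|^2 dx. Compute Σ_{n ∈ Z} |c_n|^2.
Σ |c_n|^2 = 27π^2 + 9

Expand and integrate term by term over [-π, π]:
  ∫ (9x)^2 dx = 81·(2π^3/3); ∫ 2·9·(-3)·x dx = 0 (odd integrand); ∫ (-3)^2 dx = 9·2π.
So (1/(2π)) ∫_{-π}^{π} (9x - 3)^2 dx = 81π^2/3 + 9 = 27π^2 + 9.
Parseval ⇒ Σ |c_n|^2 = 27π^2 + 9.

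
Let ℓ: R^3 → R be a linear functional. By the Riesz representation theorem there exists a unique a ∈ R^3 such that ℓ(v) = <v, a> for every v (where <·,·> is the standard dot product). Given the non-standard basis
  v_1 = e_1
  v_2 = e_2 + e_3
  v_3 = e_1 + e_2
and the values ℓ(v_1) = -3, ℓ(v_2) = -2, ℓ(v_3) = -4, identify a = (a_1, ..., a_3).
a = (-3, -1, -1)

Write a = (a_1, ..., a_3) in the standard basis. For each basis vector v_i, ℓ(v_i) = <v_i, a> is a linear equation in the a_j's. Collect the n equations into a matrix system V a = ℓ, where row i of V is v_i (expressed in the standard basis). Since V is invertible (lower-triangular with 1s on the diagonal, up to permutation), solve by back-substitution:
  V =
[[1, 0, 0],
 [0, 1, 1],
 [1, 1, 0]]
  V a = (-3, -2, -4)
Solving gives a = (-3, -1, -1).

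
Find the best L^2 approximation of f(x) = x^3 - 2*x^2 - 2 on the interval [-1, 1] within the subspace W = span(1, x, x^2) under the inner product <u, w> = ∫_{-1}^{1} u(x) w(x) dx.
g(x) = -2*x^2 + 3*x/5 - 2

The best approximation g ∈ W is the orthogonal projection of f onto W. Writing g = a_0 + a_1 x + a_2 x^2, the coefficients solve the normal equations G · a = b where
  G_{ij} = <φ_i, φ_j> and b_i = <f, φ_i>, with φ_0 = 1, φ_1 = x, φ_2 = x^2.
G =
  [2, 0, 2/3]
  [0, 2/3, 0]
  [2/3, 0, 2/5],
b = (-16/3, 2/5, -32/15).
Solving gives a_0 = -2, a_1 = 3/5, a_2 = -2, so
  g(x) = -2*x^2 + 3*x/5 - 2.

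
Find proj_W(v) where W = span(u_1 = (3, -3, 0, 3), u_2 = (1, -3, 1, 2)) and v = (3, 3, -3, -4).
proj_W(v) = (5/3, 13/3, -3, -4/3)

Set up U = [u_1 | ... | u_2] ∈ R^(4×2). The projector onto W = col(U) is P = U (U^T U)^(-1) U^T.
Compute U^T U =
  [27, 18]
  [18, 15],
and U^T v = (-12, -17).
Solve U^T U · c = U^T v for the coefficients: c = (14/9, -3). The projection is proj_W(v) = U c.
Check: (v - proj_W(v)) · u_1 = 0  (should be 0).
Check: (v - proj_W(v)) · u_2 = 0  (should be 0).
Result: proj_W(v) = (5/3, 13/3, -3, -4/3).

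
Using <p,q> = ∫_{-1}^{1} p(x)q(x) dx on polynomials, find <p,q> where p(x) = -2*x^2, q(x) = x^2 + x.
<p,q> = -4/5

Expand the product: p(x)·q(x) = -2*x^4 - 2*x^3.
∫_{-1}^{1} of each monomial x^k gives [2/(k+1) if k even, 0 if k odd]. Integrating term-by-term (or equivalently evaluating the antiderivative F(x) = -2*x^5/5 - x^4/2 at the endpoints):
  F(1) − F(−1) = -9/10 − (-1/10) = -4/5.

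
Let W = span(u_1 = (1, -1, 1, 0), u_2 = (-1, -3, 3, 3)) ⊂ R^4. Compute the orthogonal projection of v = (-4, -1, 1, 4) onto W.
proj_W(v) = (-242/59, -62/59, 62/59, 228/59)

Set up U = [u_1 | ... | u_2] ∈ R^(4×2). The projector onto W = col(U) is P = U (U^T U)^(-1) U^T.
Compute U^T U =
  [3, 5]
  [5, 28],
and U^T v = (-2, 22).
Solve U^T U · c = U^T v for the coefficients: c = (-166/59, 76/59). The projection is proj_W(v) = U c.
Check: (v - proj_W(v)) · u_1 = 0  (should be 0).
Check: (v - proj_W(v)) · u_2 = 0  (should be 0).
Result: proj_W(v) = (-242/59, -62/59, 62/59, 228/59).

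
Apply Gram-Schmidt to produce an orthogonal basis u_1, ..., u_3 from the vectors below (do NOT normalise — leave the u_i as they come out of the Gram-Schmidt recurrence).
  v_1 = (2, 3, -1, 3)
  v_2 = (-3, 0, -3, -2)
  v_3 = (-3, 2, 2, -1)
Orthogonal basis:
  u_1 = (2, 3, -1, 3)
  u_2 = (-51/23, 27/23, -78/23, -19/23)
  u_3 = (-11/5, 209/85, 199/85, -18/85)

Apply the Gram-Schmidt recurrence
  u_1 = v_1
  u_i = v_i − Σ_{j<i} ((v_i · u_j) / (u_j · u_j)) · u_j.

Step by step this gives:
  u_1 = (2, 3, -1, 3)
  u_2 = (-51/23, 27/23, -78/23, -19/23)
  u_3 = (-11/5, 209/85, 199/85, -18/85)

Orthogonality check:
  u_2 · u_1 = 0 (should be 0)
  u_3 · u_1 = 0 (should be 0)
  u_3 · u_2 = 0 (should be 0)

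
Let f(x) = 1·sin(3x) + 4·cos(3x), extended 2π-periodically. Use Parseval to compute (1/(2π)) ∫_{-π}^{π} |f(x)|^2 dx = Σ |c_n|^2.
Σ |c_n|^2 = 17/2

Expand |f|^2 and use orthogonality of {sin(nx), cos(mx)} on [-π, π]:
  ∫_{-π}^{π} sin(nx)^2 dx = π, ∫ cos(mx)^2 dx = π, and cross terms integrate to 0.
So ∫_{-π}^{π} f(x)^2 dx = 1^2 · π + 4^2 · π = (1 + 16)π.
Divide by 2π: (1 + 16)/2 = 17/2.
By Parseval, this equals Σ |c_n|^2.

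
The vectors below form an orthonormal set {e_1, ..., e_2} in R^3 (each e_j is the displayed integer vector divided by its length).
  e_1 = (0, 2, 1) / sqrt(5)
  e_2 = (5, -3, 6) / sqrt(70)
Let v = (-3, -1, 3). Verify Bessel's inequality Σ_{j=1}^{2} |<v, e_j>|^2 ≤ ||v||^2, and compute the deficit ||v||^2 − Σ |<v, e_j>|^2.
Σ |<v, e_j>|^2 = 5/7; ||v||^2 = 19; deficit = 128/7

Write each e_j = u_j / sqrt(<u_j, u_j>) where u_j is the displayed integer vector. Then <v, e_j> = <v, u_j> / sqrt(<u_j, u_j>), so |<v, e_j>|^2 = <v, u_j>^2 / <u_j, u_j>.
Coefficients: <v, e_1> = 1/sqrt(5), <v, e_2> = 6/sqrt(70).
Square and sum: Σ |<v, e_j>|^2 = 5/7.
Compute ||v||^2 = v·v = 19.
Deficit = 19 − 5/7 = 128/7 ≥ 0, confirming Bessel's inequality. (The deficit equals ||v − Σ <v,e_j> e_j||^2, the squared distance from v to span{e_j}.)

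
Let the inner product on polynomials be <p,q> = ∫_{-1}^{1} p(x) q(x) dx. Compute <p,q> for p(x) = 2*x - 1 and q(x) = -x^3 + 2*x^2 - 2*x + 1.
<p,q> = -34/5

Expand the product: p(x)·q(x) = -2*x^4 + 5*x^3 - 6*x^2 + 4*x - 1.
∫_{-1}^{1} of each monomial x^k gives [2/(k+1) if k even, 0 if k odd]. Integrating term-by-term (or equivalently evaluating the antiderivative F(x) = -2*x^5/5 + 5*x^4/4 - 2*x^3 + 2*x^2 - x at the endpoints):
  F(1) − F(−1) = -3/20 − (133/20) = -34/5.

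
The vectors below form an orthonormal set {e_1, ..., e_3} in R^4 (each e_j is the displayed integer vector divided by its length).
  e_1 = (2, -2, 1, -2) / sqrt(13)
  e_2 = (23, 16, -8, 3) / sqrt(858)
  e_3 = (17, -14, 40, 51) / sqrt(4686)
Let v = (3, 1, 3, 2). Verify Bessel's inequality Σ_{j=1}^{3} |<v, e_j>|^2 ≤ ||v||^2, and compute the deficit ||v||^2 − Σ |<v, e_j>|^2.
Σ |<v, e_j>|^2 = 1437/71; ||v||^2 = 23; deficit = 196/71

Write each e_j = u_j / sqrt(<u_j, u_j>) where u_j is the displayed integer vector. Then <v, e_j> = <v, u_j> / sqrt(<u_j, u_j>), so |<v, e_j>|^2 = <v, u_j>^2 / <u_j, u_j>.
Coefficients: <v, e_1> = 3/sqrt(13), <v, e_2> = 67/sqrt(858), <v, e_3> = 259/sqrt(4686).
Square and sum: Σ |<v, e_j>|^2 = 1437/71.
Compute ||v||^2 = v·v = 23.
Deficit = 23 − 1437/71 = 196/71 ≥ 0, confirming Bessel's inequality. (The deficit equals ||v − Σ <v,e_j> e_j||^2, the squared distance from v to span{e_j}.)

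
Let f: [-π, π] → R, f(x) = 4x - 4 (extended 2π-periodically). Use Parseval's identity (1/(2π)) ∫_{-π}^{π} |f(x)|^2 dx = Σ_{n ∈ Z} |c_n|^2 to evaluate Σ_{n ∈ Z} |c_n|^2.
Σ |c_n|^2 = 16π^2/3 + 16

Expand and integrate term by term over [-π, π]:
  ∫ (4x)^2 dx = 16·(2π^3/3); ∫ 2·4·(-4)·x dx = 0 (odd integrand); ∫ (-4)^2 dx = 16·2π.
So (1/(2π)) ∫_{-π}^{π} (4x - 4)^2 dx = 16π^2/3 + 16 = 16π^2/3 + 16.
Parseval ⇒ Σ |c_n|^2 = 16π^2/3 + 16.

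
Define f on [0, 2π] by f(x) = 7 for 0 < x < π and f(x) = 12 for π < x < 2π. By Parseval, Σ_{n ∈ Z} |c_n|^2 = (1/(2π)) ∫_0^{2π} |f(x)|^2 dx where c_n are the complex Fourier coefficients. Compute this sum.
Σ |c_n|^2 = 193/2

Parseval equates the L^2 energy of f (normalised by 1/(2π)) with the ℓ^2 sum of its Fourier coefficients: (1/(2π)) ∫_0^{2π} |f|^2 = Σ |c_n|^2.
Compute the left side: (1/(2π)) [∫_0^π 7^2 dx + ∫_π^{2π} 12^2 dx] = (1/(2π)) · (49π + 144π) = (49 + 144)/2 = 193/2.
So Σ_{n ∈ Z} |c_n|^2 = 193/2.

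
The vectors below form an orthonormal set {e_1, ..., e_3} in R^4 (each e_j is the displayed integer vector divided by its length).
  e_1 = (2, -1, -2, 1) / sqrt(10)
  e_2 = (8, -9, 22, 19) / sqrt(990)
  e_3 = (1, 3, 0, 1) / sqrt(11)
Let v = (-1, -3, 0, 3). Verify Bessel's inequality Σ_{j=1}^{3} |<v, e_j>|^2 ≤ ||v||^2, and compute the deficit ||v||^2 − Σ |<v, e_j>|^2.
Σ |<v, e_j>|^2 = 107/9; ||v||^2 = 19; deficit = 64/9

Write each e_j = u_j / sqrt(<u_j, u_j>) where u_j is the displayed integer vector. Then <v, e_j> = <v, u_j> / sqrt(<u_j, u_j>), so |<v, e_j>|^2 = <v, u_j>^2 / <u_j, u_j>.
Coefficients: <v, e_1> = 4/sqrt(10), <v, e_2> = 76/sqrt(990), <v, e_3> = -7/sqrt(11).
Square and sum: Σ |<v, e_j>|^2 = 107/9.
Compute ||v||^2 = v·v = 19.
Deficit = 19 − 107/9 = 64/9 ≥ 0, confirming Bessel's inequality. (The deficit equals ||v − Σ <v,e_j> e_j||^2, the squared distance from v to span{e_j}.)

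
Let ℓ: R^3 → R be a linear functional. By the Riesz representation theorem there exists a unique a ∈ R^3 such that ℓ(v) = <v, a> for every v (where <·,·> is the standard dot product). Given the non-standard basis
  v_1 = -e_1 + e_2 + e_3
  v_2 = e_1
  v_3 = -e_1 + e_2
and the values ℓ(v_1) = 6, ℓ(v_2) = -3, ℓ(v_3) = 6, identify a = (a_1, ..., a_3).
a = (-3, 3, 0)

Write a = (a_1, ..., a_3) in the standard basis. For each basis vector v_i, ℓ(v_i) = <v_i, a> is a linear equation in the a_j's. Collect the n equations into a matrix system V a = ℓ, where row i of V is v_i (expressed in the standard basis). Since V is invertible (lower-triangular with 1s on the diagonal, up to permutation), solve by back-substitution:
  V =
[[-1, 1, 1],
 [1, 0, 0],
 [-1, 1, 0]]
  V a = (6, -3, 6)
Solving gives a = (-3, 3, 0).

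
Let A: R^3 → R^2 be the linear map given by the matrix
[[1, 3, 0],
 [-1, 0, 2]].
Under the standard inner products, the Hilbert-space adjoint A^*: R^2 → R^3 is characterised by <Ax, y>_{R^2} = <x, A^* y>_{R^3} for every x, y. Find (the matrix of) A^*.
A^* = A^T =
[[1, -1],
 [3, 0],
 [0, 2]]

For real matrices with standard dot products, the defining identity <Ax, y> = <x, A^* y> gives (Ax)^T y = x^T (A^*) y, i.e. x^T A^T y = x^T (A^*) y. Since this holds for all x, y, we must have A^* = A^T. Therefore
A^* =
[[1, -1],
 [3, 0],
 [0, 2]].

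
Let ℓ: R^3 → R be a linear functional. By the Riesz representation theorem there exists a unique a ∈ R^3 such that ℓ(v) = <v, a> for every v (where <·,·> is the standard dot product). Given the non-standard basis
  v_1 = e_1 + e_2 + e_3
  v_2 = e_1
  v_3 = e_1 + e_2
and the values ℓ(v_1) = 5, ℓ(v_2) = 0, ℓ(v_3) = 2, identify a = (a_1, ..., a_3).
a = (0, 2, 3)

Write a = (a_1, ..., a_3) in the standard basis. For each basis vector v_i, ℓ(v_i) = <v_i, a> is a linear equation in the a_j's. Collect the n equations into a matrix system V a = ℓ, where row i of V is v_i (expressed in the standard basis). Since V is invertible (lower-triangular with 1s on the diagonal, up to permutation), solve by back-substitution:
  V =
[[1, 1, 1],
 [1, 0, 0],
 [1, 1, 0]]
  V a = (5, 0, 2)
Solving gives a = (0, 2, 3).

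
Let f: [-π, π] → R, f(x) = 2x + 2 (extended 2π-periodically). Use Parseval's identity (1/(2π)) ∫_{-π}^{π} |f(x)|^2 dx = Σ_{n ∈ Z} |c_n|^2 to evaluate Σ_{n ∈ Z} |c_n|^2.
Σ |c_n|^2 = 4π^2/3 + 4

Expand and integrate term by term over [-π, π]:
  ∫ (2x)^2 dx = 4·(2π^3/3); ∫ 2·2·(2)·x dx = 0 (odd integrand); ∫ 2^2 dx = 4·2π.
So (1/(2π)) ∫_{-π}^{π} (2x + 2)^2 dx = 4π^2/3 + 4 = 4π^2/3 + 4.
Parseval ⇒ Σ |c_n|^2 = 4π^2/3 + 4.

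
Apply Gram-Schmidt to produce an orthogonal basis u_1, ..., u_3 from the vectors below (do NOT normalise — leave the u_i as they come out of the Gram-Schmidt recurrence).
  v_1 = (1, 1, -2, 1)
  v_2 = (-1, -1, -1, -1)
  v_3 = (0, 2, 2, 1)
Orthogonal basis:
  u_1 = (1, 1, -2, 1)
  u_2 = (-6/7, -6/7, -9/7, -6/7)
  u_3 = (-1, 1, 0, 0)

Apply the Gram-Schmidt recurrence
  u_1 = v_1
  u_i = v_i − Σ_{j<i} ((v_i · u_j) / (u_j · u_j)) · u_j.

Step by step this gives:
  u_1 = (1, 1, -2, 1)
  u_2 = (-6/7, -6/7, -9/7, -6/7)
  u_3 = (-1, 1, 0, 0)

Orthogonality check:
  u_2 · u_1 = 0 (should be 0)
  u_3 · u_1 = 0 (should be 0)
  u_3 · u_2 = 0 (should be 0)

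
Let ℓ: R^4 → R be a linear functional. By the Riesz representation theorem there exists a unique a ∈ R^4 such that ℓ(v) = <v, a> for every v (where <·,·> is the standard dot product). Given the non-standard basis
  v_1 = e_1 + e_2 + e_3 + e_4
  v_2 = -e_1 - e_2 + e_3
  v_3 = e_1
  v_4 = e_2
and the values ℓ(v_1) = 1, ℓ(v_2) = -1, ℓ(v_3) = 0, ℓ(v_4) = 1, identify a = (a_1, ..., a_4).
a = (0, 1, 0, 0)

Write a = (a_1, ..., a_4) in the standard basis. For each basis vector v_i, ℓ(v_i) = <v_i, a> is a linear equation in the a_j's. Collect the n equations into a matrix system V a = ℓ, where row i of V is v_i (expressed in the standard basis). Since V is invertible (lower-triangular with 1s on the diagonal, up to permutation), solve by back-substitution:
  V =
[[1, 1, 1, 1],
 [-1, -1, 1, 0],
 [1, 0, 0, 0],
 [0, 1, 0, 0]]
  V a = (1, -1, 0, 1)
Solving gives a = (0, 1, 0, 0).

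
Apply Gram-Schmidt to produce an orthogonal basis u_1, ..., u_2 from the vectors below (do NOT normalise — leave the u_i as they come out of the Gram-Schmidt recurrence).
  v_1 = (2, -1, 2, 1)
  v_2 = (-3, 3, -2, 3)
Orthogonal basis:
  u_1 = (2, -1, 2, 1)
  u_2 = (-1, 2, 0, 4)

Apply the Gram-Schmidt recurrence
  u_1 = v_1
  u_i = v_i − Σ_{j<i} ((v_i · u_j) / (u_j · u_j)) · u_j.

Step by step this gives:
  u_1 = (2, -1, 2, 1)
  u_2 = (-1, 2, 0, 4)

Orthogonality check:
  u_2 · u_1 = 0 (should be 0)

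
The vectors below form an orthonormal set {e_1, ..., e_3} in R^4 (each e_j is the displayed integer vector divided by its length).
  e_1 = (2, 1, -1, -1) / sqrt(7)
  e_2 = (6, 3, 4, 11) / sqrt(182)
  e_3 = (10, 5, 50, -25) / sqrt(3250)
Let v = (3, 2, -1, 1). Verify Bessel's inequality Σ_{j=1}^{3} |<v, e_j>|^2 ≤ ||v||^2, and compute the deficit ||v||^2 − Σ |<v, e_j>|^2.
Σ |<v, e_j>|^2 = 74/5; ||v||^2 = 15; deficit = 1/5

Write each e_j = u_j / sqrt(<u_j, u_j>) where u_j is the displayed integer vector. Then <v, e_j> = <v, u_j> / sqrt(<u_j, u_j>), so |<v, e_j>|^2 = <v, u_j>^2 / <u_j, u_j>.
Coefficients: <v, e_1> = 8/sqrt(7), <v, e_2> = 31/sqrt(182), <v, e_3> = -35/sqrt(3250).
Square and sum: Σ |<v, e_j>|^2 = 74/5.
Compute ||v||^2 = v·v = 15.
Deficit = 15 − 74/5 = 1/5 ≥ 0, confirming Bessel's inequality. (The deficit equals ||v − Σ <v,e_j> e_j||^2, the squared distance from v to span{e_j}.)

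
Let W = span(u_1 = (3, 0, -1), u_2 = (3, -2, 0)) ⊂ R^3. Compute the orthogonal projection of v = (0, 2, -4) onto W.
proj_W(v) = (36/49, 152/49, -88/49)

Set up U = [u_1 | ... | u_2] ∈ R^(3×2). The projector onto W = col(U) is P = U (U^T U)^(-1) U^T.
Compute U^T U =
  [10, 9]
  [9, 13],
and U^T v = (4, -4).
Solve U^T U · c = U^T v for the coefficients: c = (88/49, -76/49). The projection is proj_W(v) = U c.
Check: (v - proj_W(v)) · u_1 = 0  (should be 0).
Check: (v - proj_W(v)) · u_2 = 0  (should be 0).
Result: proj_W(v) = (36/49, 152/49, -88/49).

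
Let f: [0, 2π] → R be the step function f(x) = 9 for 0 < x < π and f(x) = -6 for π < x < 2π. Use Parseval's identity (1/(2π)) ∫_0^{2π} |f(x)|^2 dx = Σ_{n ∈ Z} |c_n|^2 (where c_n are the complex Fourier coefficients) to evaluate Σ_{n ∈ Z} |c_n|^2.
Σ |c_n|^2 = 117/2

Parseval equates the L^2 energy of f (normalised by 1/(2π)) with the ℓ^2 sum of its Fourier coefficients: (1/(2π)) ∫_0^{2π} |f|^2 = Σ |c_n|^2.
Compute the left side: (1/(2π)) [∫_0^π 9^2 dx + ∫_π^{2π} (-6)^2 dx] = (1/(2π)) · (81π + 36π) = (81 + 36)/2 = 117/2.
So Σ_{n ∈ Z} |c_n|^2 = 117/2.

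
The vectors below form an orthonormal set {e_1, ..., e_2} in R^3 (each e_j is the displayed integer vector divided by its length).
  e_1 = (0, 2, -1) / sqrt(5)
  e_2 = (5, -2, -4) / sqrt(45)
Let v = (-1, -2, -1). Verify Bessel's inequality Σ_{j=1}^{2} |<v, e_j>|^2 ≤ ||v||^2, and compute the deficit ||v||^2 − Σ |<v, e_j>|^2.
Σ |<v, e_j>|^2 = 2; ||v||^2 = 6; deficit = 4

Write each e_j = u_j / sqrt(<u_j, u_j>) where u_j is the displayed integer vector. Then <v, e_j> = <v, u_j> / sqrt(<u_j, u_j>), so |<v, e_j>|^2 = <v, u_j>^2 / <u_j, u_j>.
Coefficients: <v, e_1> = -3/sqrt(5), <v, e_2> = 3/sqrt(45).
Square and sum: Σ |<v, e_j>|^2 = 2.
Compute ||v||^2 = v·v = 6.
Deficit = 6 − 2 = 4 ≥ 0, confirming Bessel's inequality. (The deficit equals ||v − Σ <v,e_j> e_j||^2, the squared distance from v to span{e_j}.)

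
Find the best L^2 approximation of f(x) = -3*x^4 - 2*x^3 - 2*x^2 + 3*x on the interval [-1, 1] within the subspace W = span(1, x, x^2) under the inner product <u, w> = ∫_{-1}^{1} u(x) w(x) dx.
g(x) = -32*x^2/7 + 9*x/5 + 9/35

The best approximation g ∈ W is the orthogonal projection of f onto W. Writing g = a_0 + a_1 x + a_2 x^2, the coefficients solve the normal equations G · a = b where
  G_{ij} = <φ_i, φ_j> and b_i = <f, φ_i>, with φ_0 = 1, φ_1 = x, φ_2 = x^2.
G =
  [2, 0, 2/3]
  [0, 2/3, 0]
  [2/3, 0, 2/5],
b = (-38/15, 6/5, -58/35).
Solving gives a_0 = 9/35, a_1 = 9/5, a_2 = -32/7, so
  g(x) = -32*x^2/7 + 9*x/5 + 9/35.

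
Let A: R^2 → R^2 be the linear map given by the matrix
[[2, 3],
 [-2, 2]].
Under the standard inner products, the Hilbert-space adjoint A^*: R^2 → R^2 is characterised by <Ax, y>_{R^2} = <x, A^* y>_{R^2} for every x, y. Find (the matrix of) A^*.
A^* = A^T =
[[2, -2],
 [3, 2]]

For real matrices with standard dot products, the defining identity <Ax, y> = <x, A^* y> gives (Ax)^T y = x^T (A^*) y, i.e. x^T A^T y = x^T (A^*) y. Since this holds for all x, y, we must have A^* = A^T. Therefore
A^* =
[[2, -2],
 [3, 2]].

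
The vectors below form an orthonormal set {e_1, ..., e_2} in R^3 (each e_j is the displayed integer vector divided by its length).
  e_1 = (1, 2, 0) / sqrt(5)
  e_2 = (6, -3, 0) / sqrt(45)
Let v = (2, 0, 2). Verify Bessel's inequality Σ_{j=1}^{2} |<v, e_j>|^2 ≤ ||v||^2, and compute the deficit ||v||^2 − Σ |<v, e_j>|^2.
Σ |<v, e_j>|^2 = 4; ||v||^2 = 8; deficit = 4

Write each e_j = u_j / sqrt(<u_j, u_j>) where u_j is the displayed integer vector. Then <v, e_j> = <v, u_j> / sqrt(<u_j, u_j>), so |<v, e_j>|^2 = <v, u_j>^2 / <u_j, u_j>.
Coefficients: <v, e_1> = 2/sqrt(5), <v, e_2> = 12/sqrt(45).
Square and sum: Σ |<v, e_j>|^2 = 4.
Compute ||v||^2 = v·v = 8.
Deficit = 8 − 4 = 4 ≥ 0, confirming Bessel's inequality. (The deficit equals ||v − Σ <v,e_j> e_j||^2, the squared distance from v to span{e_j}.)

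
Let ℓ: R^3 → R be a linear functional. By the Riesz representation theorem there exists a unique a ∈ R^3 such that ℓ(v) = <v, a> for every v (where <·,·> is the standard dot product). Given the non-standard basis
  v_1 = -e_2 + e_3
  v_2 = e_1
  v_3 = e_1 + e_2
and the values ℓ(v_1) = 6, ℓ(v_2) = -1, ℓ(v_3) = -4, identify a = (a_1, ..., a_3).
a = (-1, -3, 3)

Write a = (a_1, ..., a_3) in the standard basis. For each basis vector v_i, ℓ(v_i) = <v_i, a> is a linear equation in the a_j's. Collect the n equations into a matrix system V a = ℓ, where row i of V is v_i (expressed in the standard basis). Since V is invertible (lower-triangular with 1s on the diagonal, up to permutation), solve by back-substitution:
  V =
[[0, -1, 1],
 [1, 0, 0],
 [1, 1, 0]]
  V a = (6, -1, -4)
Solving gives a = (-1, -3, 3).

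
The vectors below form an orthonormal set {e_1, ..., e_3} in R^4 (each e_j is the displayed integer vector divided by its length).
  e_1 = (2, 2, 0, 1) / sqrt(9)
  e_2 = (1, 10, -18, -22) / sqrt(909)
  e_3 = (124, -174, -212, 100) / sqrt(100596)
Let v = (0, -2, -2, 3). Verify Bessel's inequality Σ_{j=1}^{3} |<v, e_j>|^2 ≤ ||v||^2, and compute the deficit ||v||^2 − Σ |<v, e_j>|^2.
Σ |<v, e_j>|^2 = 3557/249; ||v||^2 = 17; deficit = 676/249

Write each e_j = u_j / sqrt(<u_j, u_j>) where u_j is the displayed integer vector. Then <v, e_j> = <v, u_j> / sqrt(<u_j, u_j>), so |<v, e_j>|^2 = <v, u_j>^2 / <u_j, u_j>.
Coefficients: <v, e_1> = -1/sqrt(9), <v, e_2> = -50/sqrt(909), <v, e_3> = 1072/sqrt(100596).
Square and sum: Σ |<v, e_j>|^2 = 3557/249.
Compute ||v||^2 = v·v = 17.
Deficit = 17 − 3557/249 = 676/249 ≥ 0, confirming Bessel's inequality. (The deficit equals ||v − Σ <v,e_j> e_j||^2, the squared distance from v to span{e_j}.)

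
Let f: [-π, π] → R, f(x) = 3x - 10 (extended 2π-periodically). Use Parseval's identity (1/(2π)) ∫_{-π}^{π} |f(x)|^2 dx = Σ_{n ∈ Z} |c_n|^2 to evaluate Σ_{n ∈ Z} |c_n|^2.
Σ |c_n|^2 = 3π^2 + 100

Expand and integrate term by term over [-π, π]:
  ∫ (3x)^2 dx = 9·(2π^3/3); ∫ 2·3·(-10)·x dx = 0 (odd integrand); ∫ (-10)^2 dx = 100·2π.
So (1/(2π)) ∫_{-π}^{π} (3x - 10)^2 dx = 9π^2/3 + 100 = 3π^2 + 100.
Parseval ⇒ Σ |c_n|^2 = 3π^2 + 100.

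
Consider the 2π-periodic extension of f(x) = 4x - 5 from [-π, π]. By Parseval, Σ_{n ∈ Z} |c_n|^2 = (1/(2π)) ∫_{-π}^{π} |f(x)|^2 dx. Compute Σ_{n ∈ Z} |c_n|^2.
Σ |c_n|^2 = 16π^2/3 + 25

Expand and integrate term by term over [-π, π]:
  ∫ (4x)^2 dx = 16·(2π^3/3); ∫ 2·4·(-5)·x dx = 0 (odd integrand); ∫ (-5)^2 dx = 25·2π.
So (1/(2π)) ∫_{-π}^{π} (4x - 5)^2 dx = 16π^2/3 + 25 = 16π^2/3 + 25.
Parseval ⇒ Σ |c_n|^2 = 16π^2/3 + 25.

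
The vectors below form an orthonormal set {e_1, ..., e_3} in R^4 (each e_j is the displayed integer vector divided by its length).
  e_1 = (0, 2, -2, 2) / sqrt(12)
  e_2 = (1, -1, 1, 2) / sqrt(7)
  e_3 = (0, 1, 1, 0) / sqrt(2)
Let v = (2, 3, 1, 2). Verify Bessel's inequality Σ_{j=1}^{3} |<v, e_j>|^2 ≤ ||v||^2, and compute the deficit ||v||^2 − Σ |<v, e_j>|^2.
Σ |<v, e_j>|^2 = 328/21; ||v||^2 = 18; deficit = 50/21

Write each e_j = u_j / sqrt(<u_j, u_j>) where u_j is the displayed integer vector. Then <v, e_j> = <v, u_j> / sqrt(<u_j, u_j>), so |<v, e_j>|^2 = <v, u_j>^2 / <u_j, u_j>.
Coefficients: <v, e_1> = 8/sqrt(12), <v, e_2> = 4/sqrt(7), <v, e_3> = 4/sqrt(2).
Square and sum: Σ |<v, e_j>|^2 = 328/21.
Compute ||v||^2 = v·v = 18.
Deficit = 18 − 328/21 = 50/21 ≥ 0, confirming Bessel's inequality. (The deficit equals ||v − Σ <v,e_j> e_j||^2, the squared distance from v to span{e_j}.)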